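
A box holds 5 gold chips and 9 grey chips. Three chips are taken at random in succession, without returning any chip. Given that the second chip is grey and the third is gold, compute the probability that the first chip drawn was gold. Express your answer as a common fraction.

P(first=gold and the second chip is grey and the third is gold) = (5/14)·(9/13)·(4/12) = 15/182.
P(E) = Σ over first color = 15/182 + 15/91 = 45/182.
By Bayes, P(first=gold | E) = 15/182 / 45/182 = 1/3 ≈ 0.3333.

1/3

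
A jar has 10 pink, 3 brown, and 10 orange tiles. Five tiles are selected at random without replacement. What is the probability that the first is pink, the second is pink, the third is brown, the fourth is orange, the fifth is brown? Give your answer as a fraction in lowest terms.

Multiply the conditional probability of each draw in order, without replacement, so each draw removes one from its color and from the total.
P = (10/23) · (9/22) · (3/21) · (10/20) · (2/19) = 45/33649 ≈ 0.0013.

45/33649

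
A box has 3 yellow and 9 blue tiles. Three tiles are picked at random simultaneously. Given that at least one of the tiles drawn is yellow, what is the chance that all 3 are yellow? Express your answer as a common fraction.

1/136

P(all 3 yellow) = C(3,3)/C(12,3) = 1/220; P(at least one yellow) = 1 − C(9,3)/C(12,3) = 34/55.
Since 'all 3 yellow' ⊆ 'at least one yellow', P(all 3 | at least one) = 1/220 / 34/55 = 1/136 ≈ 0.0074.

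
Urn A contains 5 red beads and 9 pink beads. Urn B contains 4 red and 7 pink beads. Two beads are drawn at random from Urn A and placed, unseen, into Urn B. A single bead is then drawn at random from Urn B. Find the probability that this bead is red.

Condition on how many of the transferred beads are red (from Urn A: 5 red of 14; then Urn B has 13 total).
  0 red: C(5,0)C(9,2)/C(14,2) = 36/91; then P = 4/13
  1 red: C(5,1)C(9,1)/C(14,2) = 45/91; then P = 5/13
  2 red: C(5,2)C(9,0)/C(14,2) = 10/91; then P = 6/13
P(red from Urn B) = 33/91 ≈ 0.3626.

33/91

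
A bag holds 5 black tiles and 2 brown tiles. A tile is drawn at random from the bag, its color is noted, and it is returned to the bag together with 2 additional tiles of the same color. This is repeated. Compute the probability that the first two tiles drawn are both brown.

8/63

After a brown draw the bag holds 4 brown out of 9.
P = (2/7)·(4/9) = 8/63 ≈ 0.1270.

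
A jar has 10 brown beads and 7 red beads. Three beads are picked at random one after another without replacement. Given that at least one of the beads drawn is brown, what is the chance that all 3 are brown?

P(all 3 brown) = C(10,3)/C(17,3) = 3/17; P(at least one brown) = 1 − C(7,3)/C(17,3) = 129/136.
Since 'all 3 brown' ⊆ 'at least one brown', P(all 3 | at least one) = 3/17 / 129/136 = 8/43 ≈ 0.1860.

8/43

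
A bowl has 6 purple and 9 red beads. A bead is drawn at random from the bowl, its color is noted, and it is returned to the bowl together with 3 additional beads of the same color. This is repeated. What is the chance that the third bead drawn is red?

Sum over the four possibilities for the first two draws (red/not-red each), tracking how the red count and total change by +3 per draw.
P(third is red) = 3/5 ≈ 0.6000. (In a Pólya urn every draw has the same marginal probability 9/15.)

3/5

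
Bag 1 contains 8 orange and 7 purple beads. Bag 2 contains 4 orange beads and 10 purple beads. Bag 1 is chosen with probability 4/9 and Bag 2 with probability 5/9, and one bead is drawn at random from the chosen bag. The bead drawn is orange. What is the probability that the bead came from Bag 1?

112/187

P(orange | Bag 1) = 8/15; P(orange | Bag 2) = 2/7.
P(orange) = 4/9·8/15 + 5/9·2/7 = 374/945.
By Bayes' rule, P(Bag 1 | orange) = 32/135 / 374/945 = 112/187 ≈ 0.5989.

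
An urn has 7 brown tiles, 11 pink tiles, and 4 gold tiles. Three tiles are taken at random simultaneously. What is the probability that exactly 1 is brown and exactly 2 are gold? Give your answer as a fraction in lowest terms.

3/110

Unordered draws without replacement: count favorable combinations over C(22,3).
Favorable = C(7,1) · C(11,0) · C(4,2) = 42; total = C(22,3) = 1540.
P = 42/1540 = 3/110 ≈ 0.0273.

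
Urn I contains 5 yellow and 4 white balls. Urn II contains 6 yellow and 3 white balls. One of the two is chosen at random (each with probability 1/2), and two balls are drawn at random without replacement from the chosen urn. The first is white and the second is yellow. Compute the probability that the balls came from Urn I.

10/19

P(E | Urn I) = 5/18; P(E | Urn II) = 1/4.
P(E) = 1/2·5/18 + 1/2·1/4 = 19/72.
By Bayes' rule, P(Urn I | E) = 5/36 / 19/72 = 10/19 ≈ 0.5263.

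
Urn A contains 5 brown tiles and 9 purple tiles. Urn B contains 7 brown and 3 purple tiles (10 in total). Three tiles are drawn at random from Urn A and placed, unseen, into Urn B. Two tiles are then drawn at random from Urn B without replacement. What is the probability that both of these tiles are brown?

Condition on how many of the transferred tiles are brown (from Urn A: 5 brown of 14; then Urn B has 13 total).
  0 brown: C(5,0)C(9,3)/C(14,3) = 3/13; then P = C(7,2)/C(13,2) = 7/26
  1 brown: C(5,1)C(9,2)/C(14,3) = 45/91; then P = C(8,2)/C(13,2) = 14/39
  2 brown: C(5,2)C(9,1)/C(14,3) = 45/182; then P = C(9,2)/C(13,2) = 6/13
  3 brown: C(5,3)C(9,0)/C(14,3) = 5/182; then P = C(10,2)/C(13,2) = 15/26
P(both brown) = 1749/4732 ≈ 0.3696.

1749/4732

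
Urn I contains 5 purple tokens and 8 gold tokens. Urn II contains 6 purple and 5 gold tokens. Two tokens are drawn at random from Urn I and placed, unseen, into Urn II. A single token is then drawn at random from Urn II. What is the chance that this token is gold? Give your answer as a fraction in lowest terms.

Condition on how many of the transferred tokens are gold (from Urn I: 8 gold of 13; then Urn II has 13 total).
  0 gold: C(8,0)C(5,2)/C(13,2) = 5/39; then P = 5/13
  1 gold: C(8,1)C(5,1)/C(13,2) = 20/39; then P = 6/13
  2 gold: C(8,2)C(5,0)/C(13,2) = 14/39; then P = 7/13
P(gold from Urn II) = 81/169 ≈ 0.4793.

81/169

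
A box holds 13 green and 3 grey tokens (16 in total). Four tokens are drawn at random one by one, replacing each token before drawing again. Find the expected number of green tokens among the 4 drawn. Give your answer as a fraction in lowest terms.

13/4

By linearity of expectation, E[X] = Σ P(draw i is green); each independent draw has P(green) = 13/16.
E[X] = 4 · 13/16 = 13/4 ≈ 3.2500.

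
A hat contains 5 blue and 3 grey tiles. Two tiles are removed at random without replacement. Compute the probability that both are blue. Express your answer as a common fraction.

Unordered draws without replacement: count favorable combinations over C(8,2).
Favorable = C(5,2) · C(3,0) = 10; total = C(8,2) = 28.
P = 10/28 = 5/14 ≈ 0.3571.

5/14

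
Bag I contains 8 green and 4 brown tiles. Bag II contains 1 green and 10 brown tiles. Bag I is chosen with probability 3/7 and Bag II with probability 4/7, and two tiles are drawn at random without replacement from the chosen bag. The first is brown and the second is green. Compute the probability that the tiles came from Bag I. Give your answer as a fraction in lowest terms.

2/3

P(E | Bag I) = 8/33; P(E | Bag II) = 1/11.
P(E) = 3/7·8/33 + 4/7·1/11 = 12/77.
By Bayes' rule, P(Bag I | E) = 8/77 / 12/77 = 2/3 ≈ 0.6667.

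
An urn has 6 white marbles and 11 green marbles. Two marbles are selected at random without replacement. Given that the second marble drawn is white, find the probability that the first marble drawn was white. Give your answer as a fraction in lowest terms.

5/16

P(first=white and the second marble drawn is white) = (6/17)·(5/16) = 15/136.
P(the second marble drawn is white) = Σ over first color = 15/136 + 33/136 = 6/17.
By Bayes, P(first=white | the second marble drawn is white) = 15/136 / 6/17 = 5/16 ≈ 0.3125.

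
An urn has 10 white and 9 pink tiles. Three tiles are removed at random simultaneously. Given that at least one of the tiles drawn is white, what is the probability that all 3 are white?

P(all 3 white) = C(10,3)/C(19,3) = 40/323; P(at least one white) = 1 − C(9,3)/C(19,3) = 295/323.
Since 'all 3 white' ⊆ 'at least one white', P(all 3 | at least one) = 40/323 / 295/323 = 8/59 ≈ 0.1356.

8/59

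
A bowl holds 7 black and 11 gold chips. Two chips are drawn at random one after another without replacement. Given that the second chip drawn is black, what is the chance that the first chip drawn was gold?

P(first=gold and the second chip drawn is black) = (11/18)·(7/17) = 77/306.
P(the second chip drawn is black) = Σ over first color = 7/51 + 77/306 = 7/18.
By Bayes, P(first=gold | the second chip drawn is black) = 77/306 / 7/18 = 11/17 ≈ 0.6471.

11/17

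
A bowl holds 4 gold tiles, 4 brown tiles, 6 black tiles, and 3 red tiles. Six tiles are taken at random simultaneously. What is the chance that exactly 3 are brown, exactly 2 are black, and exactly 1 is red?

45/3094

Unordered draws without replacement: count favorable combinations over C(17,6).
Favorable = C(4,0) · C(4,3) · C(6,2) · C(3,1) = 180; total = C(17,6) = 12376.
P = 180/12376 = 45/3094 ≈ 0.0145.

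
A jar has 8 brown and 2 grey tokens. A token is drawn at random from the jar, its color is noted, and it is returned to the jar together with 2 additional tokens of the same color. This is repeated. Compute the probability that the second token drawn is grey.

Condition on the first draw. If first is grey (prob 2/10), second-grey has prob (4)/(12); if not (prob 8/10), it has prob 2/(12).
P = (2/10)·(4/12) + (8/10)·(2/12) = 1/5 ≈ 0.2000.

1/5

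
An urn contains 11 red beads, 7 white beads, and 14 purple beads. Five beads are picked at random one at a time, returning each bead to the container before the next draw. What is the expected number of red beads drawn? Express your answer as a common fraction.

By linearity of expectation, E[X] = Σ P(draw i is red); each independent draw has P(red) = 11/32.
E[X] = 5 · 11/32 = 55/32 ≈ 1.7188.

55/32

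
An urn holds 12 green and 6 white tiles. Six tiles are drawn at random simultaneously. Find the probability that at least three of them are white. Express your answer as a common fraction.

1821/6188

Sum the hypergeometric tail for j = 3,…,6 white tiles.
Favorable = C(6,3)·C(12,3) + C(6,4)·C(12,2) + C(6,5)·C(12,1) + C(6,6)·C(12,0) = 5463; total = C(18,6) = 18564.
P = 5463/18564 = 1821/6188 ≈ 0.2943.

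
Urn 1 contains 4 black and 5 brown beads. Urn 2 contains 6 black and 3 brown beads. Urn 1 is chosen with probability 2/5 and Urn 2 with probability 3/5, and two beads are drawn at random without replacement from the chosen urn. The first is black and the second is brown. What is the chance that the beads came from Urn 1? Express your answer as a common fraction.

20/47

P(E | Urn 1) = 5/18; P(E | Urn 2) = 1/4.
P(E) = 2/5·5/18 + 3/5·1/4 = 47/180.
By Bayes' rule, P(Urn 1 | E) = 1/9 / 47/180 = 20/47 ≈ 0.4255.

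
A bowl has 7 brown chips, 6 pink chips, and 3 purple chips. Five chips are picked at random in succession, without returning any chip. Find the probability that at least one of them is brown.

Use the complement: P(at least one brown) = 1 − P(no brown).
P(none) = C(9,5)/C(16,5) = 126/4368.
So P = 1 − 126/4368 = 101/104 ≈ 0.9712.

101/104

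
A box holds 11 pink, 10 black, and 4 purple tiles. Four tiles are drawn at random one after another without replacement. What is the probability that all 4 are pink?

Unordered draws without replacement: count favorable combinations over C(25,4).
Favorable = C(11,4) · C(10,0) · C(4,0) = 330; total = C(25,4) = 12650.
P = 330/12650 = 3/115 ≈ 0.0261.

3/115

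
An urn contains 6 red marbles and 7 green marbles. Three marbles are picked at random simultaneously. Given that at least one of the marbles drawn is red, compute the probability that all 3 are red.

20/251

P(all 3 red) = C(6,3)/C(13,3) = 10/143; P(at least one red) = 1 − C(7,3)/C(13,3) = 251/286.
Since 'all 3 red' ⊆ 'at least one red', P(all 3 | at least one) = 10/143 / 251/286 = 20/251 ≈ 0.0797.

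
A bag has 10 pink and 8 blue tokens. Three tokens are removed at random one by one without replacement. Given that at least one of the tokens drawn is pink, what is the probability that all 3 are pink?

3/19

P(all 3 pink) = C(10,3)/C(18,3) = 5/34; P(at least one pink) = 1 − C(8,3)/C(18,3) = 95/102.
Since 'all 3 pink' ⊆ 'at least one pink', P(all 3 | at least one) = 5/34 / 95/102 = 3/19 ≈ 0.1579.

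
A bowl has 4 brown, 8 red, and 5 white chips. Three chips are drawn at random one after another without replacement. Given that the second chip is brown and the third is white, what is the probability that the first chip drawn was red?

8/15

P(first=red and the second chip is brown and the third is white) = (8/17)·(4/16)·(5/15) = 2/51.
P(E) = Σ over first color = 1/68 + 2/51 + 1/51 = 5/68.
By Bayes, P(first=red | E) = 2/51 / 5/68 = 8/15 ≈ 0.5333.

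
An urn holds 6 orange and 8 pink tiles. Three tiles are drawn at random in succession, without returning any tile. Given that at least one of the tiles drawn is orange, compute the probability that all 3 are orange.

5/77

P(all 3 orange) = C(6,3)/C(14,3) = 5/91; P(at least one orange) = 1 − C(8,3)/C(14,3) = 11/13.
Since 'all 3 orange' ⊆ 'at least one orange', P(all 3 | at least one) = 5/91 / 11/13 = 5/77 ≈ 0.0649.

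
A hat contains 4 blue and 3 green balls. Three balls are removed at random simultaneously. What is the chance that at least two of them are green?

13/35

Sum the hypergeometric tail for j = 2,…,3 green balls.
Favorable = C(3,2)·C(4,1) + C(3,3)·C(4,0) = 13; total = C(7,3) = 35.
P = 13/35 = 13/35 ≈ 0.3714.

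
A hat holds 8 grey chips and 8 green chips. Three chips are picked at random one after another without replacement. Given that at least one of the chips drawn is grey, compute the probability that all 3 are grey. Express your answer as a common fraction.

1/9

P(all 3 grey) = C(8,3)/C(16,3) = 1/10; P(at least one grey) = 1 − C(8,3)/C(16,3) = 9/10.
Since 'all 3 grey' ⊆ 'at least one grey', P(all 3 | at least one) = 1/10 / 9/10 = 1/9 ≈ 0.1111.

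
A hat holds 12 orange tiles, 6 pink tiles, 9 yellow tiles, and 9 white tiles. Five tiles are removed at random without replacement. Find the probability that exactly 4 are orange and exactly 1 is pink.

Unordered draws without replacement: count favorable combinations over C(36,5).
Favorable = C(12,4) · C(6,1) · C(9,0) · C(9,0) = 2970; total = C(36,5) = 376992.
P = 2970/376992 = 15/1904 ≈ 0.0079.

15/1904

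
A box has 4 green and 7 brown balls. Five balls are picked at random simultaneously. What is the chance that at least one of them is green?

Use the complement: P(at least one green) = 1 − P(no green).
P(none) = C(7,5)/C(11,5) = 21/462.
So P = 1 − 21/462 = 21/22 ≈ 0.9545.

21/22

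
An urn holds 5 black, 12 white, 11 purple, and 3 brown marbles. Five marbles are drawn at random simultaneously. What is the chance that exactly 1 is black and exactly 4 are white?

275/18879

Unordered draws without replacement: count favorable combinations over C(31,5).
Favorable = C(5,1) · C(12,4) · C(11,0) · C(3,0) = 2475; total = C(31,5) = 169911.
P = 2475/169911 = 275/18879 ≈ 0.0146.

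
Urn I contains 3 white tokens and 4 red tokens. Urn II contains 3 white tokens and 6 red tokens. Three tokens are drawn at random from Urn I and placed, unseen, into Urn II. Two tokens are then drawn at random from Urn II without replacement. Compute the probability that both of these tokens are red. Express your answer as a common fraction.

61/154

Condition on how many of the transferred tokens are red (from Urn I: 4 red of 7; then Urn II has 12 total).
  0 red: C(4,0)C(3,3)/C(7,3) = 1/35; then P = C(6,2)/C(12,2) = 5/22
  1 red: C(4,1)C(3,2)/C(7,3) = 12/35; then P = C(7,2)/C(12,2) = 7/22
  2 red: C(4,2)C(3,1)/C(7,3) = 18/35; then P = C(8,2)/C(12,2) = 14/33
  3 red: C(4,3)C(3,0)/C(7,3) = 4/35; then P = C(9,2)/C(12,2) = 6/11
P(both red) = 61/154 ≈ 0.3961.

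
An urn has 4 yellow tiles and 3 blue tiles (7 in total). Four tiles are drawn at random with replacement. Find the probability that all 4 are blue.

Multiply the conditional probability of each draw in order, with replacement (the composition resets each draw).
P = (3/7) · (3/7) · (3/7) · (3/7) = 81/2401 ≈ 0.0337.

81/2401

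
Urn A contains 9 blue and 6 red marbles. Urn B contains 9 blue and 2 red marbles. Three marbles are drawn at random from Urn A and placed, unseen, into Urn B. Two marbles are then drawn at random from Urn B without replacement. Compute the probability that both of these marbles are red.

Condition on how many of the transferred marbles are red (from Urn A: 6 red of 15; then Urn B has 14 total).
  0 red: C(6,0)C(9,3)/C(15,3) = 12/65; then P = C(2,2)/C(14,2) = 1/91
  1 red: C(6,1)C(9,2)/C(15,3) = 216/455; then P = C(3,2)/C(14,2) = 3/91
  2 red: C(6,2)C(9,1)/C(15,3) = 27/91; then P = C(4,2)/C(14,2) = 6/91
  3 red: C(6,3)C(9,0)/C(15,3) = 4/91; then P = C(5,2)/C(14,2) = 10/91
P(both red) = 134/3185 ≈ 0.0421.

134/3185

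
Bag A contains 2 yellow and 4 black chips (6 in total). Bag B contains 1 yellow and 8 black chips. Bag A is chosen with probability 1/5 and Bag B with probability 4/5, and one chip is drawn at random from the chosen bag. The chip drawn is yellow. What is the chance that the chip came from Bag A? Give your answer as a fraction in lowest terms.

P(yellow | Bag A) = 1/3; P(yellow | Bag B) = 1/9.
P(yellow) = 1/5·1/3 + 4/5·1/9 = 7/45.
By Bayes' rule, P(Bag A | yellow) = 1/15 / 7/45 = 3/7 ≈ 0.4286.

3/7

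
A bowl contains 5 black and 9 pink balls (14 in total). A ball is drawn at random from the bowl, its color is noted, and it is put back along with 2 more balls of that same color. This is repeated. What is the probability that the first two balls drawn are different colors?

Either pink then black, or black then pink; after the first draw the total is 16.
P = (9/14)·(5/16) + (5/14)·(9/16) = 45/112 ≈ 0.4018.

45/112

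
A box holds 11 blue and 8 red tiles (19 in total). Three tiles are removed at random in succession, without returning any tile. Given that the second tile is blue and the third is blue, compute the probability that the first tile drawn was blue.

9/17

P(first=blue and the second tile is blue and the third is blue) = (11/19)·(10/18)·(9/17) = 55/323.
P(E) = Σ over first color = 55/323 + 440/2907 = 55/171.
By Bayes, P(first=blue | E) = 55/323 / 55/171 = 9/17 ≈ 0.5294.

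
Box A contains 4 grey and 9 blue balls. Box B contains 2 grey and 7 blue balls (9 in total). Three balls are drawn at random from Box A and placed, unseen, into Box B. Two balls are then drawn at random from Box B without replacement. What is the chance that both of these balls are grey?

Condition on how many of the transferred balls are grey (from Box A: 4 grey of 13; then Box B has 12 total).
  0 grey: C(4,0)C(9,3)/C(13,3) = 42/143; then P = C(2,2)/C(12,2) = 1/66
  1 grey: C(4,1)C(9,2)/C(13,3) = 72/143; then P = C(3,2)/C(12,2) = 1/22
  2 grey: C(4,2)C(9,1)/C(13,3) = 27/143; then P = C(4,2)/C(12,2) = 1/11
  3 grey: C(4,3)C(9,0)/C(13,3) = 2/143; then P = C(5,2)/C(12,2) = 5/33
P(both grey) = 20/429 ≈ 0.0466.

20/429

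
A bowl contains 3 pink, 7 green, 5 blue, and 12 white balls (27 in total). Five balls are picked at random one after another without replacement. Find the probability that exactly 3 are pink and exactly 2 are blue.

Unordered draws without replacement: count favorable combinations over C(27,5).
Favorable = C(3,3) · C(7,0) · C(5,2) · C(12,0) = 10; total = C(27,5) = 80730.
P = 10/80730 = 1/8073 ≈ 0.0001.

1/8073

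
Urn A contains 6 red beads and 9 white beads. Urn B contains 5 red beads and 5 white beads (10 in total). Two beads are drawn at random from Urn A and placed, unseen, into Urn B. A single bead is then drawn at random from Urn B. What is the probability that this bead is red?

29/60

Condition on how many of the transferred beads are red (from Urn A: 6 red of 15; then Urn B has 12 total).
  0 red: C(6,0)C(9,2)/C(15,2) = 12/35; then P = 5/12
  1 red: C(6,1)C(9,1)/C(15,2) = 18/35; then P = 6/12
  2 red: C(6,2)C(9,0)/C(15,2) = 1/7; then P = 7/12
P(red from Urn B) = 29/60 ≈ 0.4833.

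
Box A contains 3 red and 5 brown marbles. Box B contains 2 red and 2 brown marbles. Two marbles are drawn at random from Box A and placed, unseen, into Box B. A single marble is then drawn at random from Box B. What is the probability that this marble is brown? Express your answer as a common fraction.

13/24

Condition on how many of the transferred marbles are brown (from Box A: 5 brown of 8; then Box B has 6 total).
  0 brown: C(5,0)C(3,2)/C(8,2) = 3/28; then P = 2/6
  1 brown: C(5,1)C(3,1)/C(8,2) = 15/28; then P = 3/6
  2 brown: C(5,2)C(3,0)/C(8,2) = 5/14; then P = 4/6
P(brown from Box B) = 13/24 ≈ 0.5417.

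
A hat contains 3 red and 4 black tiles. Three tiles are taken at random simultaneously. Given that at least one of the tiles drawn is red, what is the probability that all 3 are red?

1/31

P(all 3 red) = C(3,3)/C(7,3) = 1/35; P(at least one red) = 1 − C(4,3)/C(7,3) = 31/35.
Since 'all 3 red' ⊆ 'at least one red', P(all 3 | at least one) = 1/35 / 31/35 = 1/31 ≈ 0.0323.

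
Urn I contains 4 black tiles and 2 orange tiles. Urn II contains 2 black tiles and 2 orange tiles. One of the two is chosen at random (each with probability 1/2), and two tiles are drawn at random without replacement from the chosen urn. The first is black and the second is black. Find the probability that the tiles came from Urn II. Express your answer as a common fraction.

P(E | Urn I) = 2/5; P(E | Urn II) = 1/6.
P(E) = 1/2·2/5 + 1/2·1/6 = 17/60.
By Bayes' rule, P(Urn II | E) = 1/12 / 17/60 = 5/17 ≈ 0.2941.

5/17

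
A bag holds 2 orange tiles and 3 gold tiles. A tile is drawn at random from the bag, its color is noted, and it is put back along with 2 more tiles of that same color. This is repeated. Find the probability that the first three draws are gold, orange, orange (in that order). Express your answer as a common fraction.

Track the composition after each reinforcement of +2.
P = (3/5) · (2/7) · (4/9) = 8/105 ≈ 0.0762.

8/105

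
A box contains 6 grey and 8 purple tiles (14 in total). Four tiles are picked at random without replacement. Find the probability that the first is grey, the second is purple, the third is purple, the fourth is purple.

12/143

Multiply the conditional probability of each draw in order, without replacement, so each draw removes one from its color and from the total.
P = (6/14) · (8/13) · (7/12) · (6/11) = 12/143 ≈ 0.0839.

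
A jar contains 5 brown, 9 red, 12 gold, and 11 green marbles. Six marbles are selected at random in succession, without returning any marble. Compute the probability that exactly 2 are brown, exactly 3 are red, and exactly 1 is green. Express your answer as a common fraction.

Unordered draws without replacement: count favorable combinations over C(37,6).
Favorable = C(5,2) · C(9,3) · C(12,0) · C(11,1) = 9240; total = C(37,6) = 2324784.
P = 9240/2324784 = 5/1258 ≈ 0.0040.

5/1258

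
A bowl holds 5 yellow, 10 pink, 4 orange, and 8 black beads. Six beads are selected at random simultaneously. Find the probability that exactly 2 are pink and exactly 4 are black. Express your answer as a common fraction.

Unordered draws without replacement: count favorable combinations over C(27,6).
Favorable = C(5,0) · C(10,2) · C(4,0) · C(8,4) = 3150; total = C(27,6) = 296010.
P = 3150/296010 = 35/3289 ≈ 0.0106.

35/3289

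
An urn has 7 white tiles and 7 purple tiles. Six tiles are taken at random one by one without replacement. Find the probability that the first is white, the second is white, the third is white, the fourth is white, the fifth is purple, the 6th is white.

7/858

Multiply the conditional probability of each draw in order, without replacement, so each draw removes one from its color and from the total.
P = (7/14) · (6/13) · (5/12) · (4/11) · (7/10) · (3/9) = 7/858 ≈ 0.0082.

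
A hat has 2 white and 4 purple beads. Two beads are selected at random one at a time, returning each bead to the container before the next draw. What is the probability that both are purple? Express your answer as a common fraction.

Multiply the conditional probability of each draw in order, with replacement (the composition resets each draw).
P = (4/6) · (4/6) = 4/9 ≈ 0.4444.

4/9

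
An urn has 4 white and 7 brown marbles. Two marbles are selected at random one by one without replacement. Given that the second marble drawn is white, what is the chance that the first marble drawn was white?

P(first=white and the second marble drawn is white) = (4/11)·(3/10) = 6/55.
P(the second marble drawn is white) = Σ over first color = 6/55 + 14/55 = 4/11.
By Bayes, P(first=white | the second marble drawn is white) = 6/55 / 4/11 = 3/10 ≈ 0.3000.

3/10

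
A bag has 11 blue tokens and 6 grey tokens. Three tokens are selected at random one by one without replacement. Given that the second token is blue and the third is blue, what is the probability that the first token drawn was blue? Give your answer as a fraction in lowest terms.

3/5

P(first=blue and the second token is blue and the third is blue) = (11/17)·(10/16)·(9/15) = 33/136.
P(E) = Σ over first color = 33/136 + 11/68 = 55/136.
By Bayes, P(first=blue | E) = 33/136 / 55/136 = 3/5 ≈ 0.6000.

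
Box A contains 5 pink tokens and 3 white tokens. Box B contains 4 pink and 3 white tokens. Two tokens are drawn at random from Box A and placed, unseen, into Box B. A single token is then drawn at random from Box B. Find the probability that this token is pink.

Condition on how many of the transferred tokens are pink (from Box A: 5 pink of 8; then Box B has 9 total).
  0 pink: C(5,0)C(3,2)/C(8,2) = 3/28; then P = 4/9
  1 pink: C(5,1)C(3,1)/C(8,2) = 15/28; then P = 5/9
  2 pink: C(5,2)C(3,0)/C(8,2) = 5/14; then P = 6/9
P(pink from Box B) = 7/12 ≈ 0.5833.

7/12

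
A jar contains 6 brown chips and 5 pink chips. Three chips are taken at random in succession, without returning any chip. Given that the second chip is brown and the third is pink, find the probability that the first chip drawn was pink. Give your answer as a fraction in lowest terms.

4/9

P(first=pink and the second chip is brown and the third is pink) = (5/11)·(6/10)·(4/9) = 4/33.
P(E) = Σ over first color = 5/33 + 4/33 = 3/11.
By Bayes, P(first=pink | E) = 4/33 / 3/11 = 4/9 ≈ 0.4444.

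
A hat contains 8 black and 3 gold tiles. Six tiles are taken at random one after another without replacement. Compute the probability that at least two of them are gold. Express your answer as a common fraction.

19/33

Sum the hypergeometric tail for j = 2,…,3 gold tiles.
Favorable = C(3,2)·C(8,4) + C(3,3)·C(8,3) = 266; total = C(11,6) = 462.
P = 266/462 = 19/33 ≈ 0.5758.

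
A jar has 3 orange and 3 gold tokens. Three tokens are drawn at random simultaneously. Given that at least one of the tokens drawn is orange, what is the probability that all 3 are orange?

1/19

P(all 3 orange) = C(3,3)/C(6,3) = 1/20; P(at least one orange) = 1 − C(3,3)/C(6,3) = 19/20.
Since 'all 3 orange' ⊆ 'at least one orange', P(all 3 | at least one) = 1/20 / 19/20 = 1/19 ≈ 0.0526.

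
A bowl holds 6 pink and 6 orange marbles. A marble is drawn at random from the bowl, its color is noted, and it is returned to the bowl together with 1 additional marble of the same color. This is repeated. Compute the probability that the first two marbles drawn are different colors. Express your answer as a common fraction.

6/13

Either pink then orange, or orange then pink; after the first draw the total is 13.
P = (6/12)·(6/13) + (6/12)·(6/13) = 6/13 ≈ 0.4615.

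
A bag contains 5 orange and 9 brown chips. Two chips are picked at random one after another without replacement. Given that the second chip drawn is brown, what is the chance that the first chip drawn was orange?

5/13

P(first=orange and the second chip drawn is brown) = (5/14)·(9/13) = 45/182.
P(the second chip drawn is brown) = Σ over first color = 45/182 + 36/91 = 9/14.
By Bayes, P(first=orange | the second chip drawn is brown) = 45/182 / 9/14 = 5/13 ≈ 0.3846.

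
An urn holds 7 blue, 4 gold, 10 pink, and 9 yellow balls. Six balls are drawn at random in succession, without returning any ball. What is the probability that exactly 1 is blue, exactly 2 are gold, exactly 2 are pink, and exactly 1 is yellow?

54/1885

Unordered draws without replacement: count favorable combinations over C(30,6).
Favorable = C(7,1) · C(4,2) · C(10,2) · C(9,1) = 17010; total = C(30,6) = 593775.
P = 17010/593775 = 54/1885 ≈ 0.0286.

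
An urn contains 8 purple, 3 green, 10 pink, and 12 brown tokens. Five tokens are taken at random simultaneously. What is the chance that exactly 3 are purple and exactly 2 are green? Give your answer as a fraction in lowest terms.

Unordered draws without replacement: count favorable combinations over C(33,5).
Favorable = C(8,3) · C(3,2) · C(10,0) · C(12,0) = 168; total = C(33,5) = 237336.
P = 168/237336 = 7/9889 ≈ 0.0007.

7/9889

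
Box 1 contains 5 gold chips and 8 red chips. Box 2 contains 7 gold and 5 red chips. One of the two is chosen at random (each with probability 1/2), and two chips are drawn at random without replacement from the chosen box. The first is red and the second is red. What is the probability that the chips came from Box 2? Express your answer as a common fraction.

65/219

P(E | Box 1) = 14/39; P(E | Box 2) = 5/33.
P(E) = 1/2·14/39 + 1/2·5/33 = 73/286.
By Bayes' rule, P(Box 2 | E) = 5/66 / 73/286 = 65/219 ≈ 0.2968.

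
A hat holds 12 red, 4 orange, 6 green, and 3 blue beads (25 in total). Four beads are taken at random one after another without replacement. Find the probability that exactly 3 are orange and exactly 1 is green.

Unordered draws without replacement: count favorable combinations over C(25,4).
Favorable = C(12,0) · C(4,3) · C(6,1) · C(3,0) = 24; total = C(25,4) = 12650.
P = 24/12650 = 12/6325 ≈ 0.0019.

12/6325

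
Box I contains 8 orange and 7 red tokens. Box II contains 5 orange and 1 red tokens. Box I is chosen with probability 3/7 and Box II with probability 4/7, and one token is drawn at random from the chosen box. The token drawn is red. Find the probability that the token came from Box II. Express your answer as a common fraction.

P(red | Box I) = 7/15; P(red | Box II) = 1/6.
P(red) = 3/7·7/15 + 4/7·1/6 = 31/105.
By Bayes' rule, P(Box II | red) = 2/21 / 31/105 = 10/31 ≈ 0.3226.

10/31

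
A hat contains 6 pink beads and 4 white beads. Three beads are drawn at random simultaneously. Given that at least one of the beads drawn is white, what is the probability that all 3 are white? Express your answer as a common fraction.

1/25

P(all 3 white) = C(4,3)/C(10,3) = 1/30; P(at least one white) = 1 − C(6,3)/C(10,3) = 5/6.
Since 'all 3 white' ⊆ 'at least one white', P(all 3 | at least one) = 1/30 / 5/6 = 1/25 ≈ 0.0400.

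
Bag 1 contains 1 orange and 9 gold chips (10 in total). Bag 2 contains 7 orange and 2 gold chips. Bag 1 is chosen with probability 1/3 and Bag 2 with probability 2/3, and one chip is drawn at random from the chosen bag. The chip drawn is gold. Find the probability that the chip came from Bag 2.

40/121

P(gold | Bag 1) = 9/10; P(gold | Bag 2) = 2/9.
P(gold) = 1/3·9/10 + 2/3·2/9 = 121/270.
By Bayes' rule, P(Bag 2 | gold) = 4/27 / 121/270 = 40/121 ≈ 0.3306.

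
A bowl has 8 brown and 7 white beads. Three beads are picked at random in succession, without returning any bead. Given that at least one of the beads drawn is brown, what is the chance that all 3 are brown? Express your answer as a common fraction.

P(all 3 brown) = C(8,3)/C(15,3) = 8/65; P(at least one brown) = 1 − C(7,3)/C(15,3) = 12/13.
Since 'all 3 brown' ⊆ 'at least one brown', P(all 3 | at least one) = 8/65 / 12/13 = 2/15 ≈ 0.1333.

2/15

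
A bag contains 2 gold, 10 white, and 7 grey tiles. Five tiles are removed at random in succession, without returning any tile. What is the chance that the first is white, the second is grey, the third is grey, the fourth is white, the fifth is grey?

Multiply the conditional probability of each draw in order, without replacement, so each draw removes one from its color and from the total.
P = (10/19) · (7/18) · (6/17) · (9/16) · (5/15) = 35/2584 ≈ 0.0135.

35/2584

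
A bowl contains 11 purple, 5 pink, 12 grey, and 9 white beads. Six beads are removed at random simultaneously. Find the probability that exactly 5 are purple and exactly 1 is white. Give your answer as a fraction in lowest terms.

9/5032

Unordered draws without replacement: count favorable combinations over C(37,6).
Favorable = C(11,5) · C(5,0) · C(12,0) · C(9,1) = 4158; total = C(37,6) = 2324784.
P = 4158/2324784 = 9/5032 ≈ 0.0018.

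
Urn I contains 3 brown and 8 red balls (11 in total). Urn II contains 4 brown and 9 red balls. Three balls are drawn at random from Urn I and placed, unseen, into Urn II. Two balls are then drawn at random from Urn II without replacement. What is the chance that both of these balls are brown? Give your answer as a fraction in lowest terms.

173/2200

Condition on how many of the transferred balls are brown (from Urn I: 3 brown of 11; then Urn II has 16 total).
  0 brown: C(3,0)C(8,3)/C(11,3) = 56/165; then P = C(4,2)/C(16,2) = 1/20
  1 brown: C(3,1)C(8,2)/C(11,3) = 28/55; then P = C(5,2)/C(16,2) = 1/12
  2 brown: C(3,2)C(8,1)/C(11,3) = 8/55; then P = C(6,2)/C(16,2) = 1/8
  3 brown: C(3,3)C(8,0)/C(11,3) = 1/165; then P = C(7,2)/C(16,2) = 7/40
P(both brown) = 173/2200 ≈ 0.0786.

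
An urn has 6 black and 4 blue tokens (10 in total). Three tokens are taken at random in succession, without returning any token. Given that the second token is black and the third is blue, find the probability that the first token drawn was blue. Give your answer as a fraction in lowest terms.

P(first=blue and the second token is black and the third is blue) = (4/10)·(6/9)·(3/8) = 1/10.
P(E) = Σ over first color = 1/6 + 1/10 = 4/15.
By Bayes, P(first=blue | E) = 1/10 / 4/15 = 3/8 ≈ 0.3750.

3/8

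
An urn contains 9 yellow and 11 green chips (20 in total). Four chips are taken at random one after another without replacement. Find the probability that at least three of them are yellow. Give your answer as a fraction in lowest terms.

70/323

Sum the hypergeometric tail for j = 3,…,4 yellow chips.
Favorable = C(9,3)·C(11,1) + C(9,4)·C(11,0) = 1050; total = C(20,4) = 4845.
P = 1050/4845 = 70/323 ≈ 0.2167.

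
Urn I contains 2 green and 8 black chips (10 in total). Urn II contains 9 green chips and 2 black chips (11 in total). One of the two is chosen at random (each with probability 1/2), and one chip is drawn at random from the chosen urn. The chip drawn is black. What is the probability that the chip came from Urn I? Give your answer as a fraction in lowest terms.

P(black | Urn I) = 4/5; P(black | Urn II) = 2/11.
P(black) = 1/2·4/5 + 1/2·2/11 = 27/55.
By Bayes' rule, P(Urn I | black) = 2/5 / 27/55 = 22/27 ≈ 0.8148.

22/27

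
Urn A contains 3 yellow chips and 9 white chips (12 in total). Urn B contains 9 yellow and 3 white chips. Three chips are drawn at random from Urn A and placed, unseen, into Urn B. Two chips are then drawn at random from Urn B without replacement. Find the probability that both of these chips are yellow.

629/1540

Condition on how many of the transferred chips are yellow (from Urn A: 3 yellow of 12; then Urn B has 15 total).
  0 yellow: C(3,0)C(9,3)/C(12,3) = 21/55; then P = C(9,2)/C(15,2) = 12/35
  1 yellow: C(3,1)C(9,2)/C(12,3) = 27/55; then P = C(10,2)/C(15,2) = 3/7
  2 yellow: C(3,2)C(9,1)/C(12,3) = 27/220; then P = C(11,2)/C(15,2) = 11/21
  3 yellow: C(3,3)C(9,0)/C(12,3) = 1/220; then P = C(12,2)/C(15,2) = 22/35
P(both yellow) = 629/1540 ≈ 0.4084.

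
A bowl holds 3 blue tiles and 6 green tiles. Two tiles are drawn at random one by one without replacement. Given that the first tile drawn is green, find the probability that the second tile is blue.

After removing 1 green, the bowl has 3 blue out of 8 remaining.
P(second is blue | given) = 3/8 ≈ 0.3750.

3/8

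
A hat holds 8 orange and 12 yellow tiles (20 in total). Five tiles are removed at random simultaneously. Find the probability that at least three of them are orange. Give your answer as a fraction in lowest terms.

Sum the hypergeometric tail for j = 3,…,5 orange tiles.
Favorable = C(8,3)·C(12,2) + C(8,4)·C(12,1) + C(8,5)·C(12,0) = 4592; total = C(20,5) = 15504.
P = 4592/15504 = 287/969 ≈ 0.2962.

287/969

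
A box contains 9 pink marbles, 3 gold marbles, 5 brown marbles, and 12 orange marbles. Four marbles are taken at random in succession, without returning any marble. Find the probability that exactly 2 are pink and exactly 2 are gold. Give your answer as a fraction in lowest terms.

Unordered draws without replacement: count favorable combinations over C(29,4).
Favorable = C(9,2) · C(3,2) · C(5,0) · C(12,0) = 108; total = C(29,4) = 23751.
P = 108/23751 = 12/2639 ≈ 0.0045.

12/2639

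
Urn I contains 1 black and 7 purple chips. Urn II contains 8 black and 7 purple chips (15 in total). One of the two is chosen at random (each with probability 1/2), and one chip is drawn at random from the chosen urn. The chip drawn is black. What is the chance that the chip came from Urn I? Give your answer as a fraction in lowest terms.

P(black | Urn I) = 1/8; P(black | Urn II) = 8/15.
P(black) = 1/2·1/8 + 1/2·8/15 = 79/240.
By Bayes' rule, P(Urn I | black) = 1/16 / 79/240 = 15/79 ≈ 0.1899.

15/79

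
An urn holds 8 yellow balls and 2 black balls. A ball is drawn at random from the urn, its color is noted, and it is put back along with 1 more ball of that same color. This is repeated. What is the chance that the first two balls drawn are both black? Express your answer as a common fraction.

After a black draw the urn holds 3 black out of 11.
P = (2/10)·(3/11) = 3/55 ≈ 0.0545.

3/55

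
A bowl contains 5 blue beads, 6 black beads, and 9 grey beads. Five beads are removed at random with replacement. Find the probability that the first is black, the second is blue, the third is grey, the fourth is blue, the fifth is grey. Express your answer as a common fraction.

Multiply the conditional probability of each draw in order, with replacement (the composition resets each draw).
P = (6/20) · (5/20) · (9/20) · (5/20) · (9/20) = 243/64000 ≈ 0.0038.

243/64000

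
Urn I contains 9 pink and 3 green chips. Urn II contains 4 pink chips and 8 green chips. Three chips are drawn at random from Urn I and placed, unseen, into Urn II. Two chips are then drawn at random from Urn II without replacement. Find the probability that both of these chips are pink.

Condition on how many of the transferred chips are pink (from Urn I: 9 pink of 12; then Urn II has 15 total).
  0 pink: C(9,0)C(3,3)/C(12,3) = 1/220; then P = C(4,2)/C(15,2) = 2/35
  1 pink: C(9,1)C(3,2)/C(12,3) = 27/220; then P = C(5,2)/C(15,2) = 2/21
  2 pink: C(9,2)C(3,1)/C(12,3) = 27/55; then P = C(6,2)/C(15,2) = 1/7
  3 pink: C(9,3)C(3,0)/C(12,3) = 21/55; then P = C(7,2)/C(15,2) = 1/5
P(both pink) = 61/385 ≈ 0.1584.

61/385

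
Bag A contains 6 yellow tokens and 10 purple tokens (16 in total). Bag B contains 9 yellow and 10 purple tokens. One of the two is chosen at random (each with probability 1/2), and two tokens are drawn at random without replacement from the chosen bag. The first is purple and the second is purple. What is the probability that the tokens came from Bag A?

P(E | Bag A) = 3/8; P(E | Bag B) = 5/19.
P(E) = 1/2·3/8 + 1/2·5/19 = 97/304.
By Bayes' rule, P(Bag A | E) = 3/16 / 97/304 = 57/97 ≈ 0.5876.

57/97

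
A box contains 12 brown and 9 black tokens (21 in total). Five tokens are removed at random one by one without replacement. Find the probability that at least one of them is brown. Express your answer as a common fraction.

321/323

Use the complement: P(at least one brown) = 1 − P(no brown).
P(none) = C(9,5)/C(21,5) = 126/20349.
So P = 1 − 126/20349 = 321/323 ≈ 0.9938.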